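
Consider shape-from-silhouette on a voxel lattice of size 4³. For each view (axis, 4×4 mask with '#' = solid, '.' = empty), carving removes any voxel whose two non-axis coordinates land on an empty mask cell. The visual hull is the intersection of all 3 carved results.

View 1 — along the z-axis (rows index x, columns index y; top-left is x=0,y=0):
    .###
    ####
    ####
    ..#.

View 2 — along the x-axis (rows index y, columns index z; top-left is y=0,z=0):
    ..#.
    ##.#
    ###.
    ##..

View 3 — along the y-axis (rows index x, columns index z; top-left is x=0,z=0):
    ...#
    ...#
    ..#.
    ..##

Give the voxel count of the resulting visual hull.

initial block: 4^3 = 64
  1. axis=2 (XY plane), |mask|=12  ⇒  voxels=48
  2. axis=0 (YZ plane), |mask|=9  ⇒  voxels=29
  3. axis=1 (XZ plane), |mask|=5  ⇒  voxels=5

5 voxels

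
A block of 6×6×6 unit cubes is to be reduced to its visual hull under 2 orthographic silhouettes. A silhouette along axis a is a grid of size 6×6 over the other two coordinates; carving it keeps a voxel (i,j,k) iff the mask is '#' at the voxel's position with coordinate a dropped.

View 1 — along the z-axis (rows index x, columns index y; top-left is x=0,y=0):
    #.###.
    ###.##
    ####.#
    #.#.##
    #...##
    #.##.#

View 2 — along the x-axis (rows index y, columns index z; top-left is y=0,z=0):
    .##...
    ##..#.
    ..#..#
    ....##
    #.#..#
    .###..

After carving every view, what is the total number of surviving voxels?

|visual hull| = 61

full grid |V| = 216
after view 1 [z-axis, 25 of 36 cells solid] → remaining = 150
after view 2 [x-axis, 15 of 36 cells solid] → remaining = 61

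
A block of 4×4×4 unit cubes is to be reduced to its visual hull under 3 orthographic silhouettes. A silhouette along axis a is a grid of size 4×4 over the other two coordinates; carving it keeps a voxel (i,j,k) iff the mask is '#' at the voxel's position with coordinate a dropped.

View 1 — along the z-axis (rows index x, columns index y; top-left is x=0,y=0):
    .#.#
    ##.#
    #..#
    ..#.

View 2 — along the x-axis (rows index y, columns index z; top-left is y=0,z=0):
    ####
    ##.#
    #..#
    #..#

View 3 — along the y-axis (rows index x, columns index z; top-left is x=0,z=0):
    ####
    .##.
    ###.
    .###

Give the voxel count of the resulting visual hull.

|visual hull| = 13

start: 4×4×4 = 64 voxels
V1 z: intersect with XY mask (8 set) -- 32 left
V2 x: intersect with YZ mask (11 set) -- 22 left
V3 y: intersect with XZ mask (12 set) -- 13 left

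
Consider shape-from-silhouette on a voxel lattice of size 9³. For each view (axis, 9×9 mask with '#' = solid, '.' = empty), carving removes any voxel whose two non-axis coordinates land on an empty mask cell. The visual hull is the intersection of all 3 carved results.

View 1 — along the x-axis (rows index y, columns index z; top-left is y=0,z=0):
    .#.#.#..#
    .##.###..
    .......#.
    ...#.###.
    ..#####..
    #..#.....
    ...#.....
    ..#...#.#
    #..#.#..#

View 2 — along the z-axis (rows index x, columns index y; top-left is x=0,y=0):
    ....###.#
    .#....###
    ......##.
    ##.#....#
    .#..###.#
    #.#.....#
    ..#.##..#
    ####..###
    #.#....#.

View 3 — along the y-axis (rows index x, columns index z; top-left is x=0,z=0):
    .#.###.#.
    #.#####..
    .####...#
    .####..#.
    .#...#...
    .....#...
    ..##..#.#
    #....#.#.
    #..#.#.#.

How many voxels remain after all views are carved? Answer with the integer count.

start: 9×9×9 = 729 voxels
after view 1 [x-axis, 29 of 81 cells solid] → remaining = 261
after view 2 [z-axis, 36 of 81 cells solid] → remaining = 114
after view 3 [y-axis, 35 of 81 cells solid] → remaining = 50

50 voxels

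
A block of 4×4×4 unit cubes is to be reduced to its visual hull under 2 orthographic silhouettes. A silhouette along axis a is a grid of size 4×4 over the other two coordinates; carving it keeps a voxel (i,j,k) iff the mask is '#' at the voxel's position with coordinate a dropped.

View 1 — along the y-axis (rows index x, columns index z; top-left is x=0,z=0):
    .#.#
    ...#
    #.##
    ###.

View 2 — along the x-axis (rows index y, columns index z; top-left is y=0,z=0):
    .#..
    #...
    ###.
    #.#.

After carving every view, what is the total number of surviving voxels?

remaining voxels: 14

full grid |V| = 64
  1. axis=1 (XZ plane), |mask|=9  ⇒  voxels=36
  2. axis=0 (YZ plane), |mask|=7  ⇒  voxels=14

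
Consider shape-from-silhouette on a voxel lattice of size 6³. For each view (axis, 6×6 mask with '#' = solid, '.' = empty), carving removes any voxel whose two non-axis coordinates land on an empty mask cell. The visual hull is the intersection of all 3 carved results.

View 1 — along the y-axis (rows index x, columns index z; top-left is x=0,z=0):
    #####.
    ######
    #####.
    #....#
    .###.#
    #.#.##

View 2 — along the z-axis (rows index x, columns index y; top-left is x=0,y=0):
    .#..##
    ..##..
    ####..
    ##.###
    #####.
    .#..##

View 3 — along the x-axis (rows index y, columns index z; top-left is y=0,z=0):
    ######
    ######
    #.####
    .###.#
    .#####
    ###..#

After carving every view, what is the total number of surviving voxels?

initial block: 6^3 = 216
  1. axis=1 (XZ plane), |mask|=26  ⇒  voxels=156
  2. axis=2 (XY plane), |mask|=22  ⇒  voxels=89
  3. axis=0 (YZ plane), |mask|=30  ⇒  voxels=75

remaining voxels: 75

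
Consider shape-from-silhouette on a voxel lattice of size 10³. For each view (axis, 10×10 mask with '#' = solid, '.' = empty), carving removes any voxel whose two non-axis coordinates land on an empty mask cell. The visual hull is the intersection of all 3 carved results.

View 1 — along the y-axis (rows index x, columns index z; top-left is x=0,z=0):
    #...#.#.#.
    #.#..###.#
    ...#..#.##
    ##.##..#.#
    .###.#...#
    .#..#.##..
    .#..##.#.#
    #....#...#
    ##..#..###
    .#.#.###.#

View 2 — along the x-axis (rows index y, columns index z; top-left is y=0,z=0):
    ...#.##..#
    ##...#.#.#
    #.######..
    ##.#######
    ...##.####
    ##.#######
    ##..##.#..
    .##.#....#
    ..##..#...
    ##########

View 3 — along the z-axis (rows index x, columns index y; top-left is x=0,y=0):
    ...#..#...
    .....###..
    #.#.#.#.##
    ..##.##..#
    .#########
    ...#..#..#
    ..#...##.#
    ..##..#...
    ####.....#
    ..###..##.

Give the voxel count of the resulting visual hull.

full grid |V| = 1000
  1. axis=1 (XZ plane), |mask|=49  ⇒  voxels=490
  2. axis=0 (YZ plane), |mask|=62  ⇒  voxels=317
  3. axis=2 (XY plane), |mask|=45  ⇒  voxels=156

remaining voxels: 156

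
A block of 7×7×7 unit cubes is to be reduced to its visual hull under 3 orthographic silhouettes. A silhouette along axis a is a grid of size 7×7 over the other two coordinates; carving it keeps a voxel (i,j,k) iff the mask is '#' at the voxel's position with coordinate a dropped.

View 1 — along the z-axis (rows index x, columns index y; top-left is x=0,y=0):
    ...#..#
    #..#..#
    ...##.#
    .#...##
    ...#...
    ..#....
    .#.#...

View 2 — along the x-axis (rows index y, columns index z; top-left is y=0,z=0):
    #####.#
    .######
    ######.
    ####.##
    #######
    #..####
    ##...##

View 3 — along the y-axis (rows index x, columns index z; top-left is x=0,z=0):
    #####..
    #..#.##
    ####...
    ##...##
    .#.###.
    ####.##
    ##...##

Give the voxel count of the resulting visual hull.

full grid |V| = 343
after view 1 [z-axis, 15 of 49 cells solid] → remaining = 105
after view 2 [x-axis, 40 of 49 cells solid] → remaining = 82
after view 3 [y-axis, 31 of 49 cells solid] → remaining = 51

|visual hull| = 51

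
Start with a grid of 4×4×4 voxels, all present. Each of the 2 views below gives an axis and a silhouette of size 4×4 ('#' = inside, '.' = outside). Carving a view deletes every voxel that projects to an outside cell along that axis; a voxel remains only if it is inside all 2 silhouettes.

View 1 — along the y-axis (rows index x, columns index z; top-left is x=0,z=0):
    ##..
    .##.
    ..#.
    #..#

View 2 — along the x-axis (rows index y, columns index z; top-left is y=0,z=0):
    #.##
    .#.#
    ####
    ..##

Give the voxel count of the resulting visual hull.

start: 4×4×4 = 64 voxels
  1. axis=1 (XZ plane), |mask|=7  ⇒  voxels=28
  2. axis=0 (YZ plane), |mask|=11  ⇒  voxels=18

remaining voxels: 18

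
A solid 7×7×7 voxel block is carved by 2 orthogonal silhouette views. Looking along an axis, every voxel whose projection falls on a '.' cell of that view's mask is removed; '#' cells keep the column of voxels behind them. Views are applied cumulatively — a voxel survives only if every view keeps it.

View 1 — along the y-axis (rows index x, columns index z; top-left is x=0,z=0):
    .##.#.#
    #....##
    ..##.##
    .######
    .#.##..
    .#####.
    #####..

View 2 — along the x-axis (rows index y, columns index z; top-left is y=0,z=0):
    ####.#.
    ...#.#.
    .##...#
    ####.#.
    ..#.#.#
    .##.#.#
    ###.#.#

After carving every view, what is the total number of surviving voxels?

before carving: 343 voxels (7×7×7)
carve view 1 (along y, XZ-mask fill 30/49): 210 voxels remain
carve view 2 (along x, YZ-mask fill 27/49): 119 voxels remain

|visual hull| = 119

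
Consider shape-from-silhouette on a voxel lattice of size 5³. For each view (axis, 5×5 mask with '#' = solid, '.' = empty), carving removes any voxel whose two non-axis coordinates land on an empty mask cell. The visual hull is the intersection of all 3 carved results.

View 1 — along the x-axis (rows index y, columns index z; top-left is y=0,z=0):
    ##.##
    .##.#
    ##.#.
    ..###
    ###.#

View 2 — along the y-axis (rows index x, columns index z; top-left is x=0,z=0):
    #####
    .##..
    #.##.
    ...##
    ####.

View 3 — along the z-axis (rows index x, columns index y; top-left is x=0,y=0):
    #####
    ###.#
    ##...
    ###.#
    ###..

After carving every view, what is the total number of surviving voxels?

start: 5×5×5 = 125 voxels
carve view 1 (along x, YZ-mask fill 17/25): 85 voxels remain
carve view 2 (along y, XZ-mask fill 16/25): 53 voxels remain
carve view 3 (along z, XY-mask fill 18/25): 39 voxels remain

|visual hull| = 39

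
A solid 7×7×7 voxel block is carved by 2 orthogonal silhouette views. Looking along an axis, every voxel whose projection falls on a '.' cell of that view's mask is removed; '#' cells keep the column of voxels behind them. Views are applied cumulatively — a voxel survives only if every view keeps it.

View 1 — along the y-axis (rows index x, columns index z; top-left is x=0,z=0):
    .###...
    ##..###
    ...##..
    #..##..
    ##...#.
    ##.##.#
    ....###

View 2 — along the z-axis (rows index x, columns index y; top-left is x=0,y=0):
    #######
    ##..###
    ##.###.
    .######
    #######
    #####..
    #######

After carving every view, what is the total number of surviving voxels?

full grid |V| = 343
step 1: project along y, AND mask (24/49) → |grid| = 168
step 2: project along z, AND mask (42/49) → |grid| = 141

141 voxels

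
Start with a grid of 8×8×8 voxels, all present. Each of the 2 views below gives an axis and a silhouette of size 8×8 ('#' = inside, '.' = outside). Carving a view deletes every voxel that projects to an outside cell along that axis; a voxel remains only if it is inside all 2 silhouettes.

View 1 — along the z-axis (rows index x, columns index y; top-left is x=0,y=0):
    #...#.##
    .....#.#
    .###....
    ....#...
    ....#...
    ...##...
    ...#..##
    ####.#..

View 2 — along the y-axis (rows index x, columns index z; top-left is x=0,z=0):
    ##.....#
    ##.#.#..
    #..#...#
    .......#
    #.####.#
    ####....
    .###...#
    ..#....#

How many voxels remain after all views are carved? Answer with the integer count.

66 voxels

before carving: 512 voxels (8×8×8)
carve view 1 (along z, XY-mask fill 21/64): 168 voxels remain
carve view 2 (along y, XZ-mask fill 27/64): 66 voxels remain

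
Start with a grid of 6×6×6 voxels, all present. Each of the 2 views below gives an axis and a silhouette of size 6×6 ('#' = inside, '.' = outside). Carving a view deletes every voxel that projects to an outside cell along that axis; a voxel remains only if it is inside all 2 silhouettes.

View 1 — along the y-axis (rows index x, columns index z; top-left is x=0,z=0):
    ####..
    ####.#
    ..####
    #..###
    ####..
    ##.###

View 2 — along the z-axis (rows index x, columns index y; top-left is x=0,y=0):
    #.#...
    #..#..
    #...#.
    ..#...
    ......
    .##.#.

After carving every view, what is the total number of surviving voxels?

45 voxels

initial block: 6^3 = 216
after view 1 [y-axis, 26 of 36 cells solid] → remaining = 156
after view 2 [z-axis, 10 of 36 cells solid] → remaining = 45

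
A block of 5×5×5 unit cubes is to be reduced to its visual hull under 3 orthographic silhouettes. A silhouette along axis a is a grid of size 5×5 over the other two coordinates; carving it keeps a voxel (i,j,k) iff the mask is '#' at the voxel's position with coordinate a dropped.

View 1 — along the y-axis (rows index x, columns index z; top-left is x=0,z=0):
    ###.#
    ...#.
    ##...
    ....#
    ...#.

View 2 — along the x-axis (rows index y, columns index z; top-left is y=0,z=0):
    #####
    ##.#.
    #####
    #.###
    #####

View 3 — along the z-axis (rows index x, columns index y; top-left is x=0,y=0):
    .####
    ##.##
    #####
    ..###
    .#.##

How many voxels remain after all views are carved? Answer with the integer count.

32 voxels

full grid |V| = 125
step 1: project along y, AND mask (9/25) → |grid| = 45
step 2: project along x, AND mask (22/25) → |grid| = 40
step 3: project along z, AND mask (19/25) → |grid| = 32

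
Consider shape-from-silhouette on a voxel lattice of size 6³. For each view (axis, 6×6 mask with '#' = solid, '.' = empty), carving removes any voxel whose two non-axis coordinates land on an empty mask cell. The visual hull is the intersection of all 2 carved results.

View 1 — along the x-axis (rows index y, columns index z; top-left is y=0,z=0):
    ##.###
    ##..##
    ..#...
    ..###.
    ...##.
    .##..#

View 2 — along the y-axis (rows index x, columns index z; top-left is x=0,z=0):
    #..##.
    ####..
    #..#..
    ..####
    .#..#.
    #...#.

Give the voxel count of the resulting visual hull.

51 voxels

full grid |V| = 216
step 1: project along x, AND mask (18/36) → |grid| = 108
step 2: project along y, AND mask (17/36) → |grid| = 51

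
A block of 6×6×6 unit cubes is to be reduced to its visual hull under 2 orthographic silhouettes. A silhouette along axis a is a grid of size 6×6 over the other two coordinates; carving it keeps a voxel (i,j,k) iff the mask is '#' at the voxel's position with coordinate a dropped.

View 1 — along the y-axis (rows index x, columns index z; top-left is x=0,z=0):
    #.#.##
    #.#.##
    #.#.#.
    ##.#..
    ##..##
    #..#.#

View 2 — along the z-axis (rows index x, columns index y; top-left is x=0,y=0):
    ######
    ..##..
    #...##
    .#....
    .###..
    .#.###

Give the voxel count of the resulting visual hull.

68 voxels

full grid |V| = 216
step 1: project along y, AND mask (21/36) → |grid| = 126
step 2: project along z, AND mask (19/36) → |grid| = 68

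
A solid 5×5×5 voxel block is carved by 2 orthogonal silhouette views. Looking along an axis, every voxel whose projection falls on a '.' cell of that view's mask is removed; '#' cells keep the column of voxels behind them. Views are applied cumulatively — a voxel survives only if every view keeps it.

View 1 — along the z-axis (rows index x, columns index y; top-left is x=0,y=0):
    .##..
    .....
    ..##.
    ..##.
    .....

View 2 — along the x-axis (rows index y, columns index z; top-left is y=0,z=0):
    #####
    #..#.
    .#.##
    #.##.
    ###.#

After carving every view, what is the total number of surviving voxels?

remaining voxels: 17

start: 5×5×5 = 125 voxels
step 1: project along z, AND mask (6/25) → |grid| = 30
step 2: project along x, AND mask (17/25) → |grid| = 17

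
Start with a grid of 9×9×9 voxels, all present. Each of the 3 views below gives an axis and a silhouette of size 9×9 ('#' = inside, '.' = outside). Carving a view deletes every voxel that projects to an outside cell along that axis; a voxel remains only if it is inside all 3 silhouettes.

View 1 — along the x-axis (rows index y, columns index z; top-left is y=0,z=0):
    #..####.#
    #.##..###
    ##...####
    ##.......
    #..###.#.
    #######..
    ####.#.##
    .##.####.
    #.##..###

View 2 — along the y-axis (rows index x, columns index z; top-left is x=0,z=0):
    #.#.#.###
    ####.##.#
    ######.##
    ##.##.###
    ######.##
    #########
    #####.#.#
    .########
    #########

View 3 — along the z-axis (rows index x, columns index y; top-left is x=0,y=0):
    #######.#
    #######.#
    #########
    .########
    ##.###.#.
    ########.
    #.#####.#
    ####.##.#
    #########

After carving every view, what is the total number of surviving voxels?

334 voxels

full grid |V| = 729
step 1: project along x, AND mask (51/81) → |grid| = 459
step 2: project along y, AND mask (69/81) → |grid| = 389
step 3: project along z, AND mask (70/81) → |grid| = 334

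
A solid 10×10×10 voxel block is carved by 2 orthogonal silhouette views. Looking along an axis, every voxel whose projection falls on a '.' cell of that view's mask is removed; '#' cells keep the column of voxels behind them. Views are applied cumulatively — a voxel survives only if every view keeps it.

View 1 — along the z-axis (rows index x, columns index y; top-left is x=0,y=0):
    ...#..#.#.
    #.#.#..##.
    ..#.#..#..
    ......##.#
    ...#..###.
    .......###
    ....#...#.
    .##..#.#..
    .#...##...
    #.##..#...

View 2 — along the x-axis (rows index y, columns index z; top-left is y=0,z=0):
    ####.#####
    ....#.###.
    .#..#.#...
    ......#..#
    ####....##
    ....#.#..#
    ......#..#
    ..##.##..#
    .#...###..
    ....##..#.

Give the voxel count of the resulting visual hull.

|visual hull| = 134

before carving: 1000 voxels (10×10×10)
after view 1 [z-axis, 34 of 100 cells solid] → remaining = 340
after view 2 [x-axis, 41 of 100 cells solid] → remaining = 134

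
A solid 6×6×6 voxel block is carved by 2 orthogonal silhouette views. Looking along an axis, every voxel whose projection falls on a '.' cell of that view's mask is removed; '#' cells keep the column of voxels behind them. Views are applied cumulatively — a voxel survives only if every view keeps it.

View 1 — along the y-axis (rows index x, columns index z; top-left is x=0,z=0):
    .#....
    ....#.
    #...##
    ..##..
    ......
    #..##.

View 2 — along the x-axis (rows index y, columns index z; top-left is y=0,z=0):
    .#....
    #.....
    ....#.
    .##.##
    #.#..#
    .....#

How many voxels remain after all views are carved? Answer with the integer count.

initial block: 6^3 = 216
carve view 1 (along y, XZ-mask fill 10/36): 60 voxels remain
carve view 2 (along x, YZ-mask fill 11/36): 17 voxels remain

voxel count = 17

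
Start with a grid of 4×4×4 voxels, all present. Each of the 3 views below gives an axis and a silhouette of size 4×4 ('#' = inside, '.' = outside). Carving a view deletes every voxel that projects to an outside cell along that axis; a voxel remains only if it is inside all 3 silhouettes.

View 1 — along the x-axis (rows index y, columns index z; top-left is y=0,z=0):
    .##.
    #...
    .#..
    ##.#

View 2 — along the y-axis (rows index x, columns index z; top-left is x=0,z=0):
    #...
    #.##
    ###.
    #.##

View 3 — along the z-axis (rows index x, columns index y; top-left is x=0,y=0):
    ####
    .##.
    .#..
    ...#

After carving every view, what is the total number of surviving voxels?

|visual hull| = 6

full grid |V| = 64
after view 1 [x-axis, 7 of 16 cells solid] → remaining = 28
after view 2 [y-axis, 10 of 16 cells solid] → remaining = 16
after view 3 [z-axis, 8 of 16 cells solid] → remaining = 6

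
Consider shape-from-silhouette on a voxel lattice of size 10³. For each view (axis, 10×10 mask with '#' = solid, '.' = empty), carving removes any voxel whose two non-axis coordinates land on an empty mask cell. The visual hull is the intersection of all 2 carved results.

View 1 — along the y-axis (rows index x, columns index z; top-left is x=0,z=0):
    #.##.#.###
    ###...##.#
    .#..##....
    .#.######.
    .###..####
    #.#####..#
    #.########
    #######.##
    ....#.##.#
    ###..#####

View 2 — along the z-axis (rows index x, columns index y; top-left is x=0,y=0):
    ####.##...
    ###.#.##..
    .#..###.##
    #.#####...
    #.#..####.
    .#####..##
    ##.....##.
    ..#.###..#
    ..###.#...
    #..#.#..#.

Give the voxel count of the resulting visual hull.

358 voxels

start: 10×10×10 = 1000 voxels
  1. axis=1 (XZ plane), |mask|=67  ⇒  voxels=670
  2. axis=2 (XY plane), |mask|=54  ⇒  voxels=358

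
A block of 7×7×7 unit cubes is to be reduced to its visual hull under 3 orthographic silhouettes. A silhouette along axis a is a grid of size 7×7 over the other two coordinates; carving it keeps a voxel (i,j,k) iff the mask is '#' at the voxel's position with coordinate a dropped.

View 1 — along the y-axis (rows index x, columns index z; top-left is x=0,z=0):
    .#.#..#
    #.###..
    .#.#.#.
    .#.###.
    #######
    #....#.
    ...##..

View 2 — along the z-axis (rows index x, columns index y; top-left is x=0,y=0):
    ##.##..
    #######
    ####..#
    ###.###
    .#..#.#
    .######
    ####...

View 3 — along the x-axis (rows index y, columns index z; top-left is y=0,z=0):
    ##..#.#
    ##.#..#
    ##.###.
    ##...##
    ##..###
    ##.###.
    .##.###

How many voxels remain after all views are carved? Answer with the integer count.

initial block: 7^3 = 343
step 1: project along y, AND mask (25/49) → |grid| = 175
step 2: project along z, AND mask (35/49) → |grid| = 120
step 3: project along x, AND mask (32/49) → |grid| = 80

80 voxels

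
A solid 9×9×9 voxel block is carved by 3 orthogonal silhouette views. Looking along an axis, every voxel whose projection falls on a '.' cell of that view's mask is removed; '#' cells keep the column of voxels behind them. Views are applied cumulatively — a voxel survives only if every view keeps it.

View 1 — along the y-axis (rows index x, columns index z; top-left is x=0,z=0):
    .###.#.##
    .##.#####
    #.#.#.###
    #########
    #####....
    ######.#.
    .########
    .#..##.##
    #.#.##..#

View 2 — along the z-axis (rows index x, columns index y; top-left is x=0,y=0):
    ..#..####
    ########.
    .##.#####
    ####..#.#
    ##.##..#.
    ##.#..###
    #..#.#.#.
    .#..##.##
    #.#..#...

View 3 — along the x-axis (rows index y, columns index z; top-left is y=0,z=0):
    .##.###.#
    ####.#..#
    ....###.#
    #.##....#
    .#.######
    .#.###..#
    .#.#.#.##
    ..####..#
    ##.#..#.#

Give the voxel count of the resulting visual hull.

full grid |V| = 729
carve view 1 (along y, XZ-mask fill 58/81): 522 voxels remain
carve view 2 (along z, XY-mask fill 49/81): 321 voxels remain
carve view 3 (along x, YZ-mask fill 47/81): 187 voxels remain

|visual hull| = 187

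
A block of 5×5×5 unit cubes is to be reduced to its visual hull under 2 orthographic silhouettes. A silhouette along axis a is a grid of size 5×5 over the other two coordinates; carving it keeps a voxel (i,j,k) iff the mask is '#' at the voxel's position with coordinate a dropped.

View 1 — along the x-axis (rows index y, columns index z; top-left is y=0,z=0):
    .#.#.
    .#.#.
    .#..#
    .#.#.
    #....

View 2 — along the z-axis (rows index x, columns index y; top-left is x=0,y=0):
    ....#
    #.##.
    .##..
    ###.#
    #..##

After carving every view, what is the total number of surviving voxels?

voxel count = 23

start: 5×5×5 = 125 voxels
carve view 1 (along x, YZ-mask fill 9/25): 45 voxels remain
carve view 2 (along z, XY-mask fill 13/25): 23 voxels remain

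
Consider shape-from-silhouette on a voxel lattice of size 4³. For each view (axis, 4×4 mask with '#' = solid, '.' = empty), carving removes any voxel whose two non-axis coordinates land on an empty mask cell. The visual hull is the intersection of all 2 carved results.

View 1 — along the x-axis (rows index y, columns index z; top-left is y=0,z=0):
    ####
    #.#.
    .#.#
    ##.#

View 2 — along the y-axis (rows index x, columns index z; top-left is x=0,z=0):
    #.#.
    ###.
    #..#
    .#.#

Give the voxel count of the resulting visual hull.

start: 4×4×4 = 64 voxels
  1. axis=0 (YZ plane), |mask|=11  ⇒  voxels=44
  2. axis=1 (XZ plane), |mask|=9  ⇒  voxels=25

25 voxels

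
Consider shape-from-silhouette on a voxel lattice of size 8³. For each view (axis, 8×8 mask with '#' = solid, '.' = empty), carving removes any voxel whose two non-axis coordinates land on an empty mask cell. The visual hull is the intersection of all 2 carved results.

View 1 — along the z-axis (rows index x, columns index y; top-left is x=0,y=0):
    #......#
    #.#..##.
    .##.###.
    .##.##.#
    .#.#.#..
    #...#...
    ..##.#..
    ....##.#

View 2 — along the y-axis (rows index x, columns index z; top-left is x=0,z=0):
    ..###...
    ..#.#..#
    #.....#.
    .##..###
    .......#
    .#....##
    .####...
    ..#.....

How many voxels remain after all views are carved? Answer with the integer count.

77 voxels

full grid |V| = 512
carve view 1 (along z, XY-mask fill 27/64): 216 voxels remain
carve view 2 (along y, XZ-mask fill 22/64): 77 voxels remain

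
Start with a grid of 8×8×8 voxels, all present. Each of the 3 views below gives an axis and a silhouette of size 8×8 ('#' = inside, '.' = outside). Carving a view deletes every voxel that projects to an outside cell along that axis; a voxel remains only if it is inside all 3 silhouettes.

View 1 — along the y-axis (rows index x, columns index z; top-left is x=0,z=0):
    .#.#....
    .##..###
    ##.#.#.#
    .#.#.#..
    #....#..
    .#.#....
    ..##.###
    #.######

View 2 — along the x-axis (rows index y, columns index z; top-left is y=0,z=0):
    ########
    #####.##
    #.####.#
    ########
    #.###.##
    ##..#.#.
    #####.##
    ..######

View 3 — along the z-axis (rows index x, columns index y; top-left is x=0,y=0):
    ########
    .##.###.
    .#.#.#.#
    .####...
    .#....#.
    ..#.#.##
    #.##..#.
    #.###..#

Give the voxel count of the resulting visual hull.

before carving: 512 voxels (8×8×8)
carve view 1 (along y, XZ-mask fill 31/64): 248 voxels remain
carve view 2 (along x, YZ-mask fill 52/64): 190 voxels remain
carve view 3 (along z, XY-mask fill 36/64): 107 voxels remain

|visual hull| = 107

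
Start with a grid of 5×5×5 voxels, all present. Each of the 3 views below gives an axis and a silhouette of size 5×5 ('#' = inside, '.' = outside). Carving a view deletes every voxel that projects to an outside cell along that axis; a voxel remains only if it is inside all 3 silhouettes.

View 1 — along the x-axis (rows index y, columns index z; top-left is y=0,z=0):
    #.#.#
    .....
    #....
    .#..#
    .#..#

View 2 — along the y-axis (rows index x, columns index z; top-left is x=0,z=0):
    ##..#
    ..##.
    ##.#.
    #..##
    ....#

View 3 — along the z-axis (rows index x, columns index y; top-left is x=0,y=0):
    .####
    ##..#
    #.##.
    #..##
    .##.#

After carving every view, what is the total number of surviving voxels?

before carving: 125 voxels (5×5×5)
[1] x-view keeps 8 columns → grid now 40
[2] y-view keeps 12 columns → grid now 20
[3] z-view keeps 16 columns → grid now 14

voxel count = 14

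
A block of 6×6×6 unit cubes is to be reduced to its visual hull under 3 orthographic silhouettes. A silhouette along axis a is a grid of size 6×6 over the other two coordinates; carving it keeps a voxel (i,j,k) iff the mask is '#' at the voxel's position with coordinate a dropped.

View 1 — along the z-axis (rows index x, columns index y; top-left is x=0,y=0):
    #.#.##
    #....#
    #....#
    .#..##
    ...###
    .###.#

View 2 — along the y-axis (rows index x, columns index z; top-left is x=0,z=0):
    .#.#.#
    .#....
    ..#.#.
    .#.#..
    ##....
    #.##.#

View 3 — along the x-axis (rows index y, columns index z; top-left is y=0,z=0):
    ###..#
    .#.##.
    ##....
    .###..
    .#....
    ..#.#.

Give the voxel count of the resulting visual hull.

18 voxels

start: 6×6×6 = 216 voxels
[1] z-view keeps 18 columns → grid now 108
[2] y-view keeps 14 columns → grid now 46
[3] x-view keeps 15 columns → grid now 18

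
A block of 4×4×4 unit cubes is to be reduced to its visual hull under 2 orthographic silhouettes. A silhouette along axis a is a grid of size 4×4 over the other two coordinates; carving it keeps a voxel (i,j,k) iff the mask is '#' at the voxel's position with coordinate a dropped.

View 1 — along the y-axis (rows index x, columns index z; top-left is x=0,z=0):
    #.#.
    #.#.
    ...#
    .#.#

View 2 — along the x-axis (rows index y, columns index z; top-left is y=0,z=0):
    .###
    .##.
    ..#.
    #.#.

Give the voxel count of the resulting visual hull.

|visual hull| = 14

full grid |V| = 64
  1. axis=1 (XZ plane), |mask|=7  ⇒  voxels=28
  2. axis=0 (YZ plane), |mask|=8  ⇒  voxels=14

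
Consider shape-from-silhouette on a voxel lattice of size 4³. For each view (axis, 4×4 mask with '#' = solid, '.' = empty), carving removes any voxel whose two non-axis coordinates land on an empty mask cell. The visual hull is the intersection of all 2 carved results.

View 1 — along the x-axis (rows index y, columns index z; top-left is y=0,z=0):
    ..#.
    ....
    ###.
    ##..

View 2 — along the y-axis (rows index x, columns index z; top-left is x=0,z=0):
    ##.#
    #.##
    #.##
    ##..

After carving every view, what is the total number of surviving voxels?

before carving: 64 voxels (4×4×4)
step 1: project along x, AND mask (6/16) → |grid| = 24
step 2: project along y, AND mask (11/16) → |grid| = 16

16 voxels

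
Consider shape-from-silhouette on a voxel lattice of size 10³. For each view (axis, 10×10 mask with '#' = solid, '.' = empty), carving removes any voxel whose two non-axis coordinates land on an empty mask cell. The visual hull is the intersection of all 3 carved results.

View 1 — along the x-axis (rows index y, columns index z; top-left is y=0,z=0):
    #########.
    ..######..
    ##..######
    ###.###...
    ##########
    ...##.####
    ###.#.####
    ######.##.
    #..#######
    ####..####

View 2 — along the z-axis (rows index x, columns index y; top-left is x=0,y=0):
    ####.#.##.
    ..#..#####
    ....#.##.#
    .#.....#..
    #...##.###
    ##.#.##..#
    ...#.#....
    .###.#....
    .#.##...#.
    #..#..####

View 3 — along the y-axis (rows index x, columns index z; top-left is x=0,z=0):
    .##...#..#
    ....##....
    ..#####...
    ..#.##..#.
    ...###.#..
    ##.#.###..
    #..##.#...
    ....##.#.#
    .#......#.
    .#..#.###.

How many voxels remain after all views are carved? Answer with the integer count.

before carving: 1000 voxels (10×10×10)
step 1: project along x, AND mask (77/100) → |grid| = 770
step 2: project along z, AND mask (47/100) → |grid| = 352
step 3: project along y, AND mask (40/100) → |grid| = 141

|visual hull| = 141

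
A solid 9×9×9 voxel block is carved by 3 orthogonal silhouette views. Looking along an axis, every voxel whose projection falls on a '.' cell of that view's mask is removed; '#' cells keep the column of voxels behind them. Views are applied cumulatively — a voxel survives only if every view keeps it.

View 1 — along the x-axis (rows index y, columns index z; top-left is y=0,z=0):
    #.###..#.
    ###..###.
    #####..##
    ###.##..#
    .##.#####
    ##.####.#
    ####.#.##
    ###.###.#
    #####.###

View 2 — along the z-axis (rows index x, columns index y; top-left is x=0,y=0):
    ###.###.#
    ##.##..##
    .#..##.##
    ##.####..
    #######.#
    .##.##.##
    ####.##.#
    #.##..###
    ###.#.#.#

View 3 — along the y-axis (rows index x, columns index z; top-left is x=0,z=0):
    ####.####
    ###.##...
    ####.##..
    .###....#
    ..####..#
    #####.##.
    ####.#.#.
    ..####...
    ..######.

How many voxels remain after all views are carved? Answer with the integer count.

start: 9×9×9 = 729 voxels
[1] x-view keeps 60 columns → grid now 540
[2] z-view keeps 57 columns → grid now 380
[3] y-view keeps 51 columns → grid now 247

|visual hull| = 247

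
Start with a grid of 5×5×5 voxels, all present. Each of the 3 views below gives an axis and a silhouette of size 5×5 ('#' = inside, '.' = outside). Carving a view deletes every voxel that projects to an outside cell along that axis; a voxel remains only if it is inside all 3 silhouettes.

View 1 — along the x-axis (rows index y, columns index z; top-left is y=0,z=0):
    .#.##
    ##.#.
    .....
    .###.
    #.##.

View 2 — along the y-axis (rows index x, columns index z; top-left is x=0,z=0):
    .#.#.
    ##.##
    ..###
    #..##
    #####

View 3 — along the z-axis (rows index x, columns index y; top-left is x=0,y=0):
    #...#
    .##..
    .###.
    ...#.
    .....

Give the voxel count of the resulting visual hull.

initial block: 5^3 = 125
carve view 1 (along x, YZ-mask fill 12/25): 60 voxels remain
carve view 2 (along y, XZ-mask fill 17/25): 43 voxels remain
carve view 3 (along z, XY-mask fill 8/25): 10 voxels remain

remaining voxels: 10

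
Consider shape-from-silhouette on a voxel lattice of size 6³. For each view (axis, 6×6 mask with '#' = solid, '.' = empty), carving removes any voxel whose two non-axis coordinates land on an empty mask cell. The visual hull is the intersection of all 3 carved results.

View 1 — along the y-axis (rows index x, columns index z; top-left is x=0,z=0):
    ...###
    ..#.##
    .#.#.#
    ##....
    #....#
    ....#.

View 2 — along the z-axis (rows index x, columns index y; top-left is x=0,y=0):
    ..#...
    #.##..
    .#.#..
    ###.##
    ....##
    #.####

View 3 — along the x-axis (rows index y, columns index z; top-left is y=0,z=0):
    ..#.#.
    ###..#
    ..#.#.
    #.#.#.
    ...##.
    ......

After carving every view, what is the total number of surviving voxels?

initial block: 6^3 = 216
step 1: project along y, AND mask (14/36) → |grid| = 84
step 2: project along z, AND mask (18/36) → |grid| = 37
step 3: project along x, AND mask (13/36) → |grid| = 15

|visual hull| = 15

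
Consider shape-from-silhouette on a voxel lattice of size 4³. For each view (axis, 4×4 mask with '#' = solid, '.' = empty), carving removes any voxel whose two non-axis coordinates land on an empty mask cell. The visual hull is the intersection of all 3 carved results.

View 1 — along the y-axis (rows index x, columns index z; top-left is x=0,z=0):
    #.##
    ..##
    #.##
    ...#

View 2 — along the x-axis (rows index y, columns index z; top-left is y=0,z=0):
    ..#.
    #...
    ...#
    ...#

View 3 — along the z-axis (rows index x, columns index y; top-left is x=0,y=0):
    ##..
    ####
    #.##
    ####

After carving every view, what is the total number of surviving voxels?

initial block: 4^3 = 64
step 1: project along y, AND mask (9/16) → |grid| = 36
step 2: project along x, AND mask (4/16) → |grid| = 13
step 3: project along z, AND mask (13/16) → |grid| = 10

voxel count = 10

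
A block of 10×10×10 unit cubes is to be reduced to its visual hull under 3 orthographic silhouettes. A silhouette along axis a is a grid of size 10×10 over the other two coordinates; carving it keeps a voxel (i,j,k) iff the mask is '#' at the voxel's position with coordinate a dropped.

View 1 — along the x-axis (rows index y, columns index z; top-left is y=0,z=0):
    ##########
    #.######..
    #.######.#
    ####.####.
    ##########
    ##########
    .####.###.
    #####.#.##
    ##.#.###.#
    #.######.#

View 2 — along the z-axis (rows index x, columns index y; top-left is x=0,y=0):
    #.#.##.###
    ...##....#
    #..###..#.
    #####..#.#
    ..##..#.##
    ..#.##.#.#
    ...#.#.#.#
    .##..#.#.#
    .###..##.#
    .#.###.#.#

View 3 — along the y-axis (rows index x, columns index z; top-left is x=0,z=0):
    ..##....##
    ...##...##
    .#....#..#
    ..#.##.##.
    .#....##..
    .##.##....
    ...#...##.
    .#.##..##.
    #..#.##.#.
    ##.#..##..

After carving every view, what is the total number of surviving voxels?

start: 10×10×10 = 1000 voxels
carve view 1 (along x, YZ-mask fill 83/100): 830 voxels remain
carve view 2 (along z, XY-mask fill 53/100): 445 voxels remain
carve view 3 (along y, XZ-mask fill 41/100): 185 voxels remain

voxel count = 185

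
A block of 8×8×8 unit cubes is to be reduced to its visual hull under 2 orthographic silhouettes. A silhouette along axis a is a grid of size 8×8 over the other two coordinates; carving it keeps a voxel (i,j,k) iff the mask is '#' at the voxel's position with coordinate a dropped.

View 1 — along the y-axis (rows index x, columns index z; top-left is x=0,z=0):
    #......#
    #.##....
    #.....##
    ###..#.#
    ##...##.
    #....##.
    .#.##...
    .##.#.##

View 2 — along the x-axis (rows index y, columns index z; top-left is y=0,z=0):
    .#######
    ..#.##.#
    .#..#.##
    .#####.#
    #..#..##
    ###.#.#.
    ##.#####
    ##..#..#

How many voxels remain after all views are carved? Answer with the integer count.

voxel count = 142

initial block: 8^3 = 512
step 1: project along y, AND mask (28/64) → |grid| = 224
step 2: project along x, AND mask (41/64) → |grid| = 142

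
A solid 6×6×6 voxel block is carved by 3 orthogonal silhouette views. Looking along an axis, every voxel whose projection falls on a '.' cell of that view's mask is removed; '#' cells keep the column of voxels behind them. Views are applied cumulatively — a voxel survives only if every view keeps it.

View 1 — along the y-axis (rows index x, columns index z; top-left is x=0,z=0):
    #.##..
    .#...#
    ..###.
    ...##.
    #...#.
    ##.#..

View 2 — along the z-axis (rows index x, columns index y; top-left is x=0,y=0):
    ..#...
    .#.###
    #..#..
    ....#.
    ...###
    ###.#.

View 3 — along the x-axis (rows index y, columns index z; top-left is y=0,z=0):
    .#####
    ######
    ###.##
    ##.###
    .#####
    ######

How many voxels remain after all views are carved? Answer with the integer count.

start: 6×6×6 = 216 voxels
step 1: project along y, AND mask (15/36) → |grid| = 90
step 2: project along z, AND mask (15/36) → |grid| = 37
step 3: project along x, AND mask (32/36) → |grid| = 31

remaining voxels: 31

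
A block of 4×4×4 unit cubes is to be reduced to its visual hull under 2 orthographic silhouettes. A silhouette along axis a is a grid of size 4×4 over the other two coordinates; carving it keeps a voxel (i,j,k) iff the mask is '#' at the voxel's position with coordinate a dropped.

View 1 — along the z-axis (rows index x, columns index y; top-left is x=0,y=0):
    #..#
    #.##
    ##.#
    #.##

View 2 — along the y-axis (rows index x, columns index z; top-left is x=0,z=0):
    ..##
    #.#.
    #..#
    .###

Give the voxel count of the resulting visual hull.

25 voxels

start: 4×4×4 = 64 voxels
step 1: project along z, AND mask (11/16) → |grid| = 44
step 2: project along y, AND mask (9/16) → |grid| = 25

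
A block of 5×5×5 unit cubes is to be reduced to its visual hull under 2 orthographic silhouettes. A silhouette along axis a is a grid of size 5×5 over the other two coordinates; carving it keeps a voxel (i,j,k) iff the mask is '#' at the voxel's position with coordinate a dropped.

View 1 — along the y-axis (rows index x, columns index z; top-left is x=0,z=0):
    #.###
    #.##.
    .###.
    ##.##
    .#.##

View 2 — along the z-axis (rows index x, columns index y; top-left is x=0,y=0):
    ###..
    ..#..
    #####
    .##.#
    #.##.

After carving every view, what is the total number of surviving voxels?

51 voxels

start: 5×5×5 = 125 voxels
carve view 1 (along y, XZ-mask fill 17/25): 85 voxels remain
carve view 2 (along z, XY-mask fill 15/25): 51 voxels remain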